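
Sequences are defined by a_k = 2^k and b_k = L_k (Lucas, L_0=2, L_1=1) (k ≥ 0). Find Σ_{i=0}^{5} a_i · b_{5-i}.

145

The convolution is the t^5 coefficient of A(t)B(t).
Σ = 1·11 + 2·7 + 4·4 + 8·3 + 16·1 + 32·2 = 145.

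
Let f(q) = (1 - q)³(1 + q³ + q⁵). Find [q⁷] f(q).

3

(1 - q)³ has coefficients 1,-3,3,-1 for degrees 0…3.
(1 + q³ + q⁵) has coefficients 1,0,0,1,0,1,0,0 for degrees 0…7.
[q⁷] = 1·0 − 3·0 + 3·1 − 1·0 = 3.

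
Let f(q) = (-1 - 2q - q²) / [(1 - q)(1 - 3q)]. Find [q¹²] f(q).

-1417174

The denominator gives the recurrence a_n = 4a_(n−1) − 3a_(n−2) for n ≥ 3; the numerator fixes a_0 = -1, a_1 = -6, a_2 = -22.
Iterating: -1, -6, -22, -70, -214, -646, -1942, -5830, -17494, -52486, -157462, -472390, -1417174, so a_12 = -1417174.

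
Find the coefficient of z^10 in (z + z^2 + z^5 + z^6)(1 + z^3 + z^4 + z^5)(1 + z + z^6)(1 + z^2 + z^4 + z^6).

15

(z + z^2 + z^5 + z^6) has coefficients 0,1,1,0,0,1,1 for degrees 0…6.
(1 + z^3 + z^4 + z^5) has coefficients 1,0,0,1,1,1,0,0,0,0,0 for degrees 0…10.
Multiplying by (1 + z + z^6) gives running coefficients 1,1,0,1,2,2,2,0,0,1,1 for degrees 0…10.
Finally multiplying by (1 + z^2 + z^4 + z^6), the product of all factors after the first has coefficients 1,1,1,2,3,4,5,4,4,4,5 for degrees 0…10.
[z^10] = 1·4 + 1·4 + 1·4 + 1·3 = 15.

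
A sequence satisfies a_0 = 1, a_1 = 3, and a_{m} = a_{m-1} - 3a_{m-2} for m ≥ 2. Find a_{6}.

The ordinary generating function has denominator 1 - x + 3x^2.
Iterating the recurrence: a_0,…,a_{6} = 1, 3, 0, -9, -9, 18, 45.

45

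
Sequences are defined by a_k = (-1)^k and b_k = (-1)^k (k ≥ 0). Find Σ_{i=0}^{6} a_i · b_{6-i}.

The convolution is the x^6 coefficient of A(x)B(x).
Σ = 1·1 − 1·(-1) + 1·1 − 1·(-1) + 1·1 − 1·(-1) + 1·1 = 7.

7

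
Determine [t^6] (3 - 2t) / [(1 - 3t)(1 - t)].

The denominator gives the recurrence a_n = 4a_(n−1) − 3a_(n−2) for n ≥ 3; the numerator fixes a_0 = 3, a_1 = 10, a_2 = 31.
Iterating: 3, 10, 31, 94, 283, 850, 2551, so a_6 = 2551.

2551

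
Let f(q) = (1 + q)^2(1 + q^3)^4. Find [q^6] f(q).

6

(1 + q)^2 has coefficients 1,2,1 for degrees 0…2.
(1 + q^3)^4 has coefficients 1,0,0,4,0,0,6 for degrees 0…6.
[q^6] = 1·6 + 2·0 + 1·0 = 6.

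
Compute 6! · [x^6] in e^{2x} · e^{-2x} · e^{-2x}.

64

The EGF product rule gives c_6 = Σ_{k_1+k_2+k_3=6} C(6; k_1,k_2,k_3) · ∏ g_i(k_i), where e^{2x} gives (2)^k; e^{-2x} gives (-2)^k; e^{-2x} gives (-2)^k.
g_1(k) for k = 0…6: 1, 2, 4, 8, 16, 32, 64.
g_2(k) for k = 0…6: 1, -2, 4, -8, 16, -32, 64.
g_3(k) for k = 0…6: 1, -2, 4, -8, 16, -32, 64.
First combine the last two factors: h(k) = Σ_j C(k,j)·g_2(j)·g_3(k−j) for k = 0…6: 1, -4, 16, -64, 256, -1024, 4096.
c_6 = Σ_k C(6,k)·g_1(k)·h(6−k) = 1·1·4096 + 6·2·(-1024) + 15·4·256 + 20·8·(-64) + 15·16·16 + 6·32·(-4) + 1·64·1 = 4096 − 12288 + 15360 − 10240 + 3840 − 768 + 64 = 64.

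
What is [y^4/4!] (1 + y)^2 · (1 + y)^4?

360

The EGF product rule gives c_4 = Σ_{k_1+k_2=4} C(4; k_1,k_2) · ∏ g_i(k_i), where (1+y)^2 gives the falling factorial (2)_k; (1+y)^4 gives the falling factorial (4)_k.
g_1(k) for k = 0…4: 1, 2, 2, 0, 0.
g_2(k) for k = 0…4: 1, 4, 12, 24, 24.
c_4 = Σ_k C(4,k)·g_1(k)·g_2(4−k) = 1·1·24 + 4·2·24 + 6·2·12 = 24 + 192 + 144 = 360.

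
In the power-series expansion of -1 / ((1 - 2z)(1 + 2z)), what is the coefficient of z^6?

The denominator gives the recurrence a_n = 4a_(n−2) for n ≥ 2; the numerator fixes a_0 = -1, a_1 = 0.
Iterating: -1, 0, -4, 0, -16, 0, -64, so a_6 = -64.

-64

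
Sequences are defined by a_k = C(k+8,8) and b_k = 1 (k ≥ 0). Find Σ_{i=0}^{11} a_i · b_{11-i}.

The convolution is the t^11 coefficient of A(t)B(t).
Σ = 1·1 + 9·1 + 45·1 + 165·1 + 495·1 + 1287·1 + 3003·1 + 6435·1 + 12870·1 + 24310·1 + 43758·1 + 75582·1 = 167960.

167960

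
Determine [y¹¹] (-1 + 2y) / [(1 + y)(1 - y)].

2

Partial fractions give a closed form: a_n = (-3/2)·(-1)^n + (1/2)·1^n.
At n = 11: a_11 = 2.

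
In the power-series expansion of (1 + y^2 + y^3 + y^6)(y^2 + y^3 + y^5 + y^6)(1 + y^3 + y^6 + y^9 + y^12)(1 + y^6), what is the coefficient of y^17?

(1 + y^2 + y^3 + y^6) has coefficients 1,0,1,1,0,0,1 for degrees 0…6.
(y^2 + y^3 + y^5 + y^6) has coefficients 0,0,1,1,0,1,1,0,0,0,0,0,0,0,0,0,0,0 for degrees 0…17.
Multiplying by (1 + y^3 + y^6 + y^9 + y^12) gives running coefficients 0,0,1,1,0,2,2,0,2,2,0,2,2,0,2,2,0,1 for degrees 0…17.
Finally multiplying by (1 + y^6), the product of all factors after the first has coefficients 0,0,1,1,0,2,2,0,3,3,0,4,4,0,4,4,0,3 for degrees 0…17.
[y^17] = 1·3 + 1·4 + 1·4 + 1·4 = 15.

15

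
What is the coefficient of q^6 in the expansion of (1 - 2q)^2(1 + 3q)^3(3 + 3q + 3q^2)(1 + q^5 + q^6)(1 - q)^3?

(1 - 2q)^2 has coefficients 1,-4,4 for degrees 0…2.
(1 + 3q)^3 has coefficients 1,9,27,27,0,0,0 for degrees 0…6.
Multiplying by (3 + 3q + 3q^2) gives running coefficients 3,30,111,189,162,81,0 for degrees 0…6.
Multiplying by (1 + q^5 + q^6) gives running coefficients 3,30,111,189,162,84,33 for degrees 0…6.
Finally multiplying by (1 - q)^3, the product of all factors after the first has coefficients 3,21,30,-57,-102,54,78 for degrees 0…6.
[q^6] = 1·78 − 4·54 + 4·(-102) = -546.

-546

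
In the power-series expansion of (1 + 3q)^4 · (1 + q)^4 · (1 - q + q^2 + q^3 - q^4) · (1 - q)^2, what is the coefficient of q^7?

(1 + 3q)^4 has coefficients 1,12,54,108,81 for degrees 0…4.
(1 + q)^4 has coefficients 1,4,6,4,1,0,0,0 for degrees 0…7.
Multiplying by (1 - q + q^2 + q^3 - q^4) gives running coefficients 1,3,3,3,6,5,-1,-3 for degrees 0…7.
Finally multiplying by (1 - q)^2, the product of all factors after the first has coefficients 1,1,-2,0,3,-4,-5,4 for degrees 0…7.
[q^7] = 1·4 + 12·(-5) + 54·(-4) + 108·3 + 81·0 = 52.

52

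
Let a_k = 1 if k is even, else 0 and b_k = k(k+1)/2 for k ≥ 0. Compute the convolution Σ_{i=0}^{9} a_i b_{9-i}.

Write out a_i and b_{9-i} for i = 0,…,9 and sum the products.
Σ = 1·45 + 0·36 + 1·28 + 0·21 + 1·15 + 0·10 + 1·6 + 0·3 + 1·1 + 0·0 = 95.

95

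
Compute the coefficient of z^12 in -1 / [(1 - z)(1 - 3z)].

The denominator gives the recurrence a_n = 4a_(n−1) − 3a_(n−2) for n ≥ 2; the numerator fixes a_0 = -1, a_1 = -4.
Iterating: -1, -4, -13, -40, -121, -364, -1093, -3280, -9841, -29524, -88573, -265720, -797161, so a_12 = -797161.

-797161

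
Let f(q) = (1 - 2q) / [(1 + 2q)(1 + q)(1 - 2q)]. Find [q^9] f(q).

Partial fractions give a closed form: a_n = (2)·(-2)^n + (-1)·(-1)^n.
At n = 9: a_9 = -1023.

-1023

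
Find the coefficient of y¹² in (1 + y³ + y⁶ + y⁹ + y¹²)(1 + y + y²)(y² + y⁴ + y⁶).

3

(1 + y³ + y⁶ + y⁹ + y¹²) has coefficients 1,0,0,1,0,0,1,0,0,1,0,0,1 for degrees 0…12.
(1 + y + y²) has coefficients 1,1,1,0,0,0,0,0,0,0,0,0,0 for degrees 0…12.
Finally multiplying by (y² + y⁴ + y⁶), the product of all factors after the first has coefficients 0,0,1,1,2,1,2,1,1,0,0,0,0 for degrees 0…12.
[y¹²] = 1·0 + 1·0 + 1·2 + 1·1 + 1·0 = 3.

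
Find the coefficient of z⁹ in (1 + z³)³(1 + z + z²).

1

(1 + z³)³ has coefficients 1,0,0,3,0,0,3,0,0,1 for degrees 0…9.
(1 + z + z²) has coefficients 1,1,1,0,0,0,0,0,0,0 for degrees 0…9.
[z⁹] = 1·0 + 3·0 + 3·0 + 1·1 = 1.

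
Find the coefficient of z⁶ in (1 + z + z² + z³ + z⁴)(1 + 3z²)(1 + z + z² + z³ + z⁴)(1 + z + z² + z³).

(1 + z + z² + z³ + z⁴) has coefficients 1,1,1,1,1 for degrees 0…4.
(1 + 3z²) has coefficients 1,0,3,0,0,0,0 for degrees 0…6.
Multiplying by (1 + z + z² + z³ + z⁴) gives running coefficients 1,1,4,4,4,3,3 for degrees 0…6.
Finally multiplying by (1 + z + z² + z³), the product of all factors after the first has coefficients 1,2,6,10,13,15,14 for degrees 0…6.
[z⁶] = 1·14 + 1·15 + 1·13 + 1·10 + 1·6 = 58.

58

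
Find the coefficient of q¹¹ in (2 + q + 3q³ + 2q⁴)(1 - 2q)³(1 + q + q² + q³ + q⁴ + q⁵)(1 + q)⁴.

(2 + q + 3q³ + 2q⁴) has coefficients 2,1,0,3,2 for degrees 0…4.
(1 - 2q)³ has coefficients 1,-6,12,-8,0,0,0,0,0,0,0,0 for degrees 0…11.
Multiplying by (1 + q + q² + q³ + q⁴ + q⁵) gives running coefficients 1,-5,7,-1,-1,-1,-2,4,-8,0,0,0 for degrees 0…11.
Finally multiplying by (1 + q)⁴, the product of all factors after the first has coefficients 1,-1,-7,1,18,12,-9,-15,-9,-17,-34,-28 for degrees 0…11.
[q¹¹] = 2·(-28) + 1·(-34) + 3·(-9) + 2·(-15) = -147.

-147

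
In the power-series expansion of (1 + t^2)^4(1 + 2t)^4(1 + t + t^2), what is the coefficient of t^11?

(1 + t^2)^4 has coefficients 1,0,4,0,6,0,4,0,1 for degrees 0…8.
(1 + 2t)^4 has coefficients 1,8,24,32,16,0,0,0,0,0,0,0 for degrees 0…11.
Finally multiplying by (1 + t + t^2), the product of all factors after the first has coefficients 1,9,33,64,72,48,16,0,0,0,0,0 for degrees 0…11.
[t^11] = 1·0 + 4·0 + 6·0 + 4·48 + 1·64 = 256.

256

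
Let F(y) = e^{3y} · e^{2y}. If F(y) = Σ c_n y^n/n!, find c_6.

15625

The EGF product rule gives c_6 = Σ_{k_1+k_2=6} C(6; k_1,k_2) · ∏ g_i(k_i), where e^{3y} gives (3)^k; e^{2y} gives (2)^k.
g_1(k) for k = 0…6: 1, 3, 9, 27, 81, 243, 729.
g_2(k) for k = 0…6: 1, 2, 4, 8, 16, 32, 64.
c_6 = Σ_k C(6,k)·g_1(k)·g_2(6−k) = 1·1·64 + 6·3·32 + 15·9·16 + 20·27·8 + 15·81·4 + 6·243·2 + 1·729·1 = 64 + 576 + 2160 + 4320 + 4860 + 2916 + 729 = 15625.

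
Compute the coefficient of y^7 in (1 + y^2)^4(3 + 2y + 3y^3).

26

(1 + y^2)^4 has coefficients 1,0,4,0,6,0,4,0 for degrees 0…7.
(3 + 2y + 3y^3) has coefficients 3,2,0,3,0,0,0,0 for degrees 0…7.
[y^7] = 1·0 + 4·0 + 6·3 + 4·2 = 26.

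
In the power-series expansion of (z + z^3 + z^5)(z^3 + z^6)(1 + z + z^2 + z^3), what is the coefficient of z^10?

3

(z + z^3 + z^5) has coefficients 0,1,0,1,0,1 for degrees 0…5.
(z^3 + z^6) has coefficients 0,0,0,1,0,0,1,0,0,0,0 for degrees 0…10.
Finally multiplying by (1 + z + z^2 + z^3), the product of all factors after the first has coefficients 0,0,0,1,1,1,2,1,1,1,0 for degrees 0…10.
[z^10] = 1·1 + 1·1 + 1·1 = 3.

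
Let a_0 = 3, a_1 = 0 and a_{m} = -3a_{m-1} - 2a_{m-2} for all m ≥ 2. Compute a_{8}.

The ordinary generating function has denominator 1 + 3x + 2x^2.
Iterating the recurrence: a_0,…,a_{8} = 3, 0, -6, 18, -42, 90, -186, 378, -762.

-762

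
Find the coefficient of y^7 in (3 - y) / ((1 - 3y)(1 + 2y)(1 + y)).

2267

Partial fractions give a closed form: a_n = (6/5)·3^n + (14/5)·(-2)^n + (-1)·(-1)^n.
At n = 7: a_7 = 2267.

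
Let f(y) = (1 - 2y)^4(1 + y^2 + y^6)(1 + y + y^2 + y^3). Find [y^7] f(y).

17

(1 - 2y)^4 has coefficients 1,-8,24,-32,16 for degrees 0…4.
(1 + y^2 + y^6) has coefficients 1,0,1,0,0,0,1,0 for degrees 0…7.
Finally multiplying by (1 + y + y^2 + y^3), the product of all factors after the first has coefficients 1,1,2,2,1,1,1,1 for degrees 0…7.
[y^7] = 1·1 − 8·1 + 24·1 − 32·1 + 16·2 = 17.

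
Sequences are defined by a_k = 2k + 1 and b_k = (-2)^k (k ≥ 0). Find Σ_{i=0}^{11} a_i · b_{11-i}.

This is [x^11] in the product of the two ordinary generating functions.
Σ = 1·(-2048) + 3·1024 + 5·(-512) + 7·256 + 9·(-128) + 11·64 + 13·(-32) + 15·16 + 17·(-8) + 19·4 + 21·(-2) + 23·1 = -447.

-447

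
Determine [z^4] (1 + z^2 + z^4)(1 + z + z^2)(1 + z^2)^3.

(1 + z^2 + z^4) has coefficients 1,0,1,0,1 for degrees 0…4.
(1 + z + z^2) has coefficients 1,1,1,0,0 for degrees 0…4.
Finally multiplying by (1 + z^2)^3, the product of all factors after the first has coefficients 1,1,4,3,6 for degrees 0…4.
[z^4] = 1·6 + 1·4 + 1·1 = 11.

11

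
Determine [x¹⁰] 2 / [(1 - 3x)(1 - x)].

177146

Partial fractions give a closed form: a_n = (3)·3^n + (-1)·1^n.
At n = 10: a_10 = 177146.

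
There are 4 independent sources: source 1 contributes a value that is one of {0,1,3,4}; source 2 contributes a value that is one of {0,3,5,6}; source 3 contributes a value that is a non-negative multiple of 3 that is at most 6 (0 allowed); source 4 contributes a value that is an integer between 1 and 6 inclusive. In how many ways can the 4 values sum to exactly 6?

9

The generating function for the choices is (1 + t + t^3 + t^4)·(1 + t^3 + t^5 + t^6)·(1 + t^3 + t^6)·(t + t^2 + t^3 + t^4 + t^5 + t^6); the count is [t^6].
(1 + t + t^3 + t^4) has coefficients 1,1,0,1,1 for degrees 0…4.
(1 + t^3 + t^5 + t^6) has coefficients 1,0,0,1,0,1,1 for degrees 0…6.
Multiplying by (1 + t^3 + t^6) gives running coefficients 1,0,0,2,0,1,3 for degrees 0…6.
Finally multiplying by (t + t^2 + t^3 + t^4 + t^5 + t^6), the product of all factors after the first has coefficients 0,1,1,1,3,3,4 for degrees 0…6.
[t^6] = 1·4 + 1·3 + 1·1 + 1·1 = 9.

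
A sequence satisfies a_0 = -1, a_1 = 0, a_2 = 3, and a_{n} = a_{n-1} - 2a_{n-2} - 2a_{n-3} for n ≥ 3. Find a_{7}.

The ordinary generating function has denominator 1 - t + 2t^2 + 2t^3.
Iterating the recurrence: a_0,…,a_{7} = -1, 0, 3, 5, -1, -17, -25, 11.

11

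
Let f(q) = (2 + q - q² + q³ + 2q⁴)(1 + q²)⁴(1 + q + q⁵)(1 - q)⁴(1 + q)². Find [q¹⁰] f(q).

5

(2 + q - q² + q³ + 2q⁴) has coefficients 2,1,-1,1,2 for degrees 0…4.
(1 + q²)⁴ has coefficients 1,0,4,0,6,0,4,0,1,0,0 for degrees 0…10.
Multiplying by (1 + q + q⁵) gives running coefficients 1,1,4,4,6,7,4,8,1,7,0 for degrees 0…10.
Multiplying by (1 - q)⁴ gives running coefficients 1,-3,6,-10,11,-8,0,14,-29,42,-50 for degrees 0…10.
Finally multiplying by (1 + q)², the product of all factors after the first has coefficients 1,-1,1,-1,-3,4,-5,6,-1,-2,5 for degrees 0…10.
[q¹⁰] = 2·5 + 1·(-2) − 1·(-1) + 1·6 + 2·(-5) = 5.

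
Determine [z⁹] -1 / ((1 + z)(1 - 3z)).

Partial fractions give a closed form: a_n = (-1/4)·(-1)^n + (-3/4)·3^n.
At n = 9: a_9 = -14762.

-14762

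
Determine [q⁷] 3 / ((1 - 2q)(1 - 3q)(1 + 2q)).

Partial fractions give a closed form: a_n = (-3)·2^n + (27/5)·3^n + (3/5)·(-2)^n.
At n = 7: a_7 = 11349.

11349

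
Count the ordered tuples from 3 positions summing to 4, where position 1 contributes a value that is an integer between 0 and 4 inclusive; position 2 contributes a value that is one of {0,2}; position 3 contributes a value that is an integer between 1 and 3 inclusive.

The generating function for the choices is (1 + y + y^2 + y^3 + y^4)·(1 + y^2)·(y + y^2 + y^3); the count is [y^4].
(1 + y + y^2 + y^3 + y^4) has coefficients 1,1,1,1,1 for degrees 0…4.
(1 + y^2) has coefficients 1,0,1,0,0 for degrees 0…4.
Finally multiplying by (y + y^2 + y^3), the product of all factors after the first has coefficients 0,1,1,2,1 for degrees 0…4.
[y^4] = 1·1 + 1·2 + 1·1 + 1·1 + 1·0 = 5.

5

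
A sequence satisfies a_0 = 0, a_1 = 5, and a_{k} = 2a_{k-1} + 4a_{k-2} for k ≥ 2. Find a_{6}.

1280

The ordinary generating function has denominator 1 - 2t - 4t^2.
Iterating the recurrence: a_0,…,a_{6} = 0, 5, 10, 40, 120, 400, 1280.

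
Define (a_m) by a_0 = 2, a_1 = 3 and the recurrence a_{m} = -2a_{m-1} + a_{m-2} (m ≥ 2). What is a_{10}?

-5164

The ordinary generating function has denominator 1 + 2x - x^2.
Iterating the recurrence: a_0,…,a_{10} = 2, 3, -4, 11, -26, 63, -152, 367, -886, 2139, -5164.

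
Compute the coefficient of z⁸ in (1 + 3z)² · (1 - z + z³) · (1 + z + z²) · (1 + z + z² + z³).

(1 + 3z)² has coefficients 1,6,9 for degrees 0…2.
(1 - z + z³) has coefficients 1,-1,0,1,0,0,0,0,0 for degrees 0…8.
Multiplying by (1 + z + z²) gives running coefficients 1,0,0,0,1,1,0,0,0 for degrees 0…8.
Finally multiplying by (1 + z + z² + z³), the product of all factors after the first has coefficients 1,1,1,1,1,2,2,2,1 for degrees 0…8.
[z⁸] = 1·1 + 6·2 + 9·2 = 31.

31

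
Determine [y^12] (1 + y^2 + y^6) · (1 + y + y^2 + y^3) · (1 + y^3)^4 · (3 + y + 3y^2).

(1 + y^2 + y^6) has coefficients 1,0,1,0,0,0,1 for degrees 0…6.
(1 + y + y^2 + y^3) has coefficients 1,1,1,1,0,0,0,0,0,0,0,0,0 for degrees 0…12.
Multiplying by (1 + y^3)^4 gives running coefficients 1,1,1,5,4,4,10,6,6,10,4,4,5 for degrees 0…12.
Finally multiplying by (3 + y + 3y^2), the product of all factors after the first has coefficients 3,4,7,19,20,31,46,40,54,54,40,46,31 for degrees 0…12.
[y^12] = 1·31 + 1·40 + 1·46 = 117.

117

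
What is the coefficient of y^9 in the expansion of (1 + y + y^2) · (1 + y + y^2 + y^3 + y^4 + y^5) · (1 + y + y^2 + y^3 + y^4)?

(1 + y + y^2) has coefficients 1,1,1 for degrees 0…2.
(1 + y + y^2 + y^3 + y^4 + y^5) has coefficients 1,1,1,1,1,1,0,0,0,0 for degrees 0…9.
Finally multiplying by (1 + y + y^2 + y^3 + y^4), the product of all factors after the first has coefficients 1,2,3,4,5,5,4,3,2,1 for degrees 0…9.
[y^9] = 1·1 + 1·2 + 1·3 = 6.

6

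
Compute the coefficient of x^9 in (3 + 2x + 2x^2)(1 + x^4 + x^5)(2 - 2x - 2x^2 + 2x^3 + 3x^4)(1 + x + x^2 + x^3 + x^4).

30

(3 + 2x + 2x^2) has coefficients 3,2,2 for degrees 0…2.
(1 + x^4 + x^5) has coefficients 1,0,0,0,1,1,0,0,0,0 for degrees 0…9.
Multiplying by (2 - 2x - 2x^2 + 2x^3 + 3x^4) gives running coefficients 2,-2,-2,2,5,0,-4,0,5,3 for degrees 0…9.
Finally multiplying by (1 + x + x^2 + x^3 + x^4), the product of all factors after the first has coefficients 2,0,-2,0,5,3,1,3,6,4 for degrees 0…9.
[x^9] = 3·4 + 2·6 + 2·3 = 30.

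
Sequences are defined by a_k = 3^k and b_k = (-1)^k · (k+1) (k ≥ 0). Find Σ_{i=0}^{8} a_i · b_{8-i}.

3693

This is [x^8] in the product of the two ordinary generating functions.
Σ = 1·9 + 3·(-8) + 9·7 + 27·(-6) + 81·5 + 243·(-4) + 729·3 + 2187·(-2) + 6561·1 = 3693.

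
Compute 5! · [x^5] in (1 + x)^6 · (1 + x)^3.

The EGF product rule gives c_5 = Σ_{k_1+k_2=5} C(5; k_1,k_2) · ∏ g_i(k_i), where (1+x)^6 gives the falling factorial (6)_k; (1+x)^3 gives the falling factorial (3)_k.
g_1(k) for k = 0…5: 1, 6, 30, 120, 360, 720.
g_2(k) for k = 0…5: 1, 3, 6, 6, 0, 0.
c_5 = Σ_k C(5,k)·g_1(k)·g_2(5−k) = 10·30·6 + 10·120·6 + 5·360·3 + 1·720·1 = 1800 + 7200 + 5400 + 720 = 15120.

15120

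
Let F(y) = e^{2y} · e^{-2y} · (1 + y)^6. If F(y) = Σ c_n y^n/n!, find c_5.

The EGF product rule gives c_5 = Σ_{k_1+k_2+k_3=5} C(5; k_1,k_2,k_3) · ∏ g_i(k_i), where e^{2y} gives (2)^k; e^{-2y} gives (-2)^k; (1+y)^6 gives the falling factorial (6)_k.
g_1(k) for k = 0…5: 1, 2, 4, 8, 16, 32.
g_2(k) for k = 0…5: 1, -2, 4, -8, 16, -32.
g_3(k) for k = 0…5: 1, 6, 30, 120, 360, 720.
First combine the last two factors: h(k) = Σ_j C(k,j)·g_2(j)·g_3(k−j) for k = 0…5: 1, 4, 10, 4, -56, -32.
c_5 = Σ_k C(5,k)·g_1(k)·h(5−k) = 1·1·(-32) + 5·2·(-56) + 10·4·4 + 10·8·10 + 5·16·4 + 1·32·1 = −32 − 560 + 160 + 800 + 320 + 32 = 720.

720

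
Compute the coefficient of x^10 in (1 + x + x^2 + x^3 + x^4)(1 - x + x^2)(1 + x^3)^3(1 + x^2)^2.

(1 + x + x^2 + x^3 + x^4) has coefficients 1,1,1,1,1 for degrees 0…4.
(1 - x + x^2) has coefficients 1,-1,1,0,0,0,0,0,0,0,0 for degrees 0…10.
Multiplying by (1 + x^3)^3 gives running coefficients 1,-1,1,3,-3,3,3,-3,3,1,-1 for degrees 0…10.
Finally multiplying by (1 + x^2)^2, the product of all factors after the first has coefficients 1,-1,3,1,0,8,-2,6,6,-2,8 for degrees 0…10.
[x^10] = 1·8 + 1·(-2) + 1·6 + 1·6 + 1·(-2) = 16.

16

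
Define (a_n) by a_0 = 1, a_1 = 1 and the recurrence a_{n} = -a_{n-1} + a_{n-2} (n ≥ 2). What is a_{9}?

13

The ordinary generating function has denominator 1 + x - x^2.
Iterating the recurrence: a_0,…,a_{9} = 1, 1, 0, 1, -1, 2, -3, 5, -8, 13.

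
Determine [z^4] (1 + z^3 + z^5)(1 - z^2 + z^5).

(1 + z^3 + z^5) has coefficients 1,0,0,1,0 for degrees 0…4.
(1 - z^2 + z^5) has coefficients 1,0,-1,0,0 for degrees 0…4.
[z^4] = 1·0 + 1·0 = 0.

0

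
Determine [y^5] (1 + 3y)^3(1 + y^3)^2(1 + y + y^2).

101

(1 + 3y)^3 has coefficients 1,9,27,27 for degrees 0…3.
(1 + y^3)^2 has coefficients 1,0,0,2,0,0 for degrees 0…5.
Finally multiplying by (1 + y + y^2), the product of all factors after the first has coefficients 1,1,1,2,2,2 for degrees 0…5.
[y^5] = 1·2 + 9·2 + 27·2 + 27·1 = 101.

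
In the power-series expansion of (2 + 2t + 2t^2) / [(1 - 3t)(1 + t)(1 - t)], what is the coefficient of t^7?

7106

Partial fractions give a closed form: a_n = (13/4)·3^n + (1/4)·(-1)^n + (-3/2)·1^n.
At n = 7: a_7 = 7106.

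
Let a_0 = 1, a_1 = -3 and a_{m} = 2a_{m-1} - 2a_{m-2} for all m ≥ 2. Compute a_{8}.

16

The ordinary generating function has denominator 1 - 2z + 2z^2.
Iterating the recurrence: a_0,…,a_{8} = 1, -3, -8, -10, -4, 12, 32, 40, 16.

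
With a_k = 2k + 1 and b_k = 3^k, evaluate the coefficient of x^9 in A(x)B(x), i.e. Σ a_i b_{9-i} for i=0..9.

59038

The convolution is the t^9 coefficient of A(t)B(t).
Σ = 1·19683 + 3·6561 + 5·2187 + 7·729 + 9·243 + 11·81 + 13·27 + 15·9 + 17·3 + 19·1 = 59038.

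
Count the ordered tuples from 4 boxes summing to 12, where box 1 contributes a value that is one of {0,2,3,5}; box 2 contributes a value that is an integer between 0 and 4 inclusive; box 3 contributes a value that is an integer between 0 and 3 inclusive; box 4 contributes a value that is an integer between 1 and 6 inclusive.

45

The generating function for the choices is (1 + x² + x³ + x⁵)·(1 + x + x² + x³ + x⁴)·(1 + x + x² + x³)·(x + x² + x³ + x⁴ + x⁵ + x⁶); the count is [x¹²].
(1 + x² + x³ + x⁵) has coefficients 1,0,1,1,0,1 for degrees 0…5.
(1 + x + x² + x³ + x⁴) has coefficients 1,1,1,1,1,0,0,0,0,0,0,0,0 for degrees 0…12.
Multiplying by (1 + x + x² + x³) gives running coefficients 1,2,3,4,4,3,2,1,0,0,0,0,0 for degrees 0…12.
Finally multiplying by (x + x² + x³ + x⁴ + x⁵ + x⁶), the product of all factors after the first has coefficients 0,1,3,6,10,14,17,18,17,14,10,6,3 for degrees 0…12.
[x¹²] = 1·3 + 1·10 + 1·14 + 1·18 = 45.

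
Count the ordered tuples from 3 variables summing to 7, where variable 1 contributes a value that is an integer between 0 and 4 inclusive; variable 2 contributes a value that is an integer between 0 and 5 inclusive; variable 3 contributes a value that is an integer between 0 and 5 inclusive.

24

The generating function for the choices is (1 + x + x^2 + x^3 + x^4)·(1 + x + x^2 + x^3 + x^4 + x^5)·(1 + x + x^2 + x^3 + x^4 + x^5); the count is [x^7].
(1 + x + x^2 + x^3 + x^4) has coefficients 1,1,1,1,1 for degrees 0…4.
(1 + x + x^2 + x^3 + x^4 + x^5) has coefficients 1,1,1,1,1,1,0,0 for degrees 0…7.
Finally multiplying by (1 + x + x^2 + x^3 + x^4 + x^5), the product of all factors after the first has coefficients 1,2,3,4,5,6,5,4 for degrees 0…7.
[x^7] = 1·4 + 1·5 + 1·6 + 1·5 + 1·4 = 24.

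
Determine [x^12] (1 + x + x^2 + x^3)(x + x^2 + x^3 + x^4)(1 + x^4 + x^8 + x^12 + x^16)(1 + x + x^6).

(1 + x + x^2 + x^3) has coefficients 1,1,1,1 for degrees 0…3.
(x + x^2 + x^3 + x^4) has coefficients 0,1,1,1,1,0,0,0,0,0,0,0,0 for degrees 0…12.
Multiplying by (1 + x^4 + x^8 + x^12 + x^16) gives running coefficients 0,1,1,1,1,1,1,1,1,1,1,1,1 for degrees 0…12.
Finally multiplying by (1 + x + x^6), the product of all factors after the first has coefficients 0,1,2,2,2,2,2,3,3,3,3,3,3 for degrees 0…12.
[x^12] = 1·3 + 1·3 + 1·3 + 1·3 = 12.

12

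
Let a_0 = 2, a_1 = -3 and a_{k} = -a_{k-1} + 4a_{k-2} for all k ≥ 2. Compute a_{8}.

2771

The ordinary generating function has denominator 1 + q - 4q^2.
Iterating the recurrence: a_0,…,a_{8} = 2, -3, 11, -23, 67, -159, 427, -1063, 2771.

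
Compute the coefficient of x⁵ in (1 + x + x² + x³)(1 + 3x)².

9

(1 + x + x² + x³) has coefficients 1,1,1,1 for degrees 0…3.
(1 + 3x)² has coefficients 1,6,9,0,0,0 for degrees 0…5.
[x⁵] = 1·0 + 1·0 + 1·0 + 1·9 = 9.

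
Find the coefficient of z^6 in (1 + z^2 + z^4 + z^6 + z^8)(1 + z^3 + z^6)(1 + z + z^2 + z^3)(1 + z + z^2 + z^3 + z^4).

(1 + z^2 + z^4 + z^6 + z^8) has coefficients 1,0,1,0,1,0,1 for degrees 0…6.
(1 + z^3 + z^6) has coefficients 1,0,0,1,0,0,1 for degrees 0…6.
Multiplying by (1 + z + z^2 + z^3) gives running coefficients 1,1,1,2,1,1,2 for degrees 0…6.
Finally multiplying by (1 + z + z^2 + z^3 + z^4), the product of all factors after the first has coefficients 1,2,3,5,6,6,7 for degrees 0…6.
[z^6] = 1·7 + 1·6 + 1·3 + 1·1 = 17.

17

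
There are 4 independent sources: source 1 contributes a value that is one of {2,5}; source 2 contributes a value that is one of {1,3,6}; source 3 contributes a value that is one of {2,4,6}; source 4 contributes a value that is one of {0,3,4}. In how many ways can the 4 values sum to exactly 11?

4

The generating function for the choices is (z² + z⁵)·(z + z³ + z⁶)·(z² + z⁴ + z⁶)·(1 + z³ + z⁴); the count is [z¹¹].
(z² + z⁵) has coefficients 0,0,1,0,0,1 for degrees 0…5.
(z + z³ + z⁶) has coefficients 0,1,0,1,0,0,1,0,0,0,0,0 for degrees 0…11.
Multiplying by (z² + z⁴ + z⁶) gives running coefficients 0,0,0,1,0,2,0,2,1,1,1,0 for degrees 0…11.
Finally multiplying by (1 + z³ + z⁴), the product of all factors after the first has coefficients 0,0,0,1,0,2,1,3,3,3,3,3 for degrees 0…11.
[z¹¹] = 1·3 + 1·1 = 4.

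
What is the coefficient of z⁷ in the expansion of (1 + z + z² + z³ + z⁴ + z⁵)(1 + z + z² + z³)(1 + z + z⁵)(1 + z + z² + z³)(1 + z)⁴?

(1 + z + z² + z³ + z⁴ + z⁵) has coefficients 1,1,1,1,1,1 for degrees 0…5.
(1 + z + z² + z³) has coefficients 1,1,1,1,0,0,0,0 for degrees 0…7.
Multiplying by (1 + z + z⁵) gives running coefficients 1,2,2,2,1,1,1,1 for degrees 0…7.
Multiplying by (1 + z + z² + z³) gives running coefficients 1,3,5,7,7,6,5,4 for degrees 0…7.
Finally multiplying by (1 + z)⁴, the product of all factors after the first has coefficients 1,7,23,49,78,99,104,95 for degrees 0…7.
[z⁷] = 1·95 + 1·104 + 1·99 + 1·78 + 1·49 + 1·23 = 448.

448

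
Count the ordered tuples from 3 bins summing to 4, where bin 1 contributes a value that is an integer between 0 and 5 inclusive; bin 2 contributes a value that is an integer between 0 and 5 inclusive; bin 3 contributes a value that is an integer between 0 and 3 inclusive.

The generating function for the choices is (1 + y + y^2 + y^3 + y^4 + y^5)·(1 + y + y^2 + y^3 + y^4 + y^5)·(1 + y + y^2 + y^3); the count is [y^4].
(1 + y + y^2 + y^3 + y^4 + y^5) has coefficients 1,1,1,1,1 for degrees 0…4.
(1 + y + y^2 + y^3 + y^4 + y^5) has coefficients 1,1,1,1,1 for degrees 0…4.
Finally multiplying by (1 + y + y^2 + y^3), the product of all factors after the first has coefficients 1,2,3,4,4 for degrees 0…4.
[y^4] = 1·4 + 1·4 + 1·3 + 1·2 + 1·1 = 14.

14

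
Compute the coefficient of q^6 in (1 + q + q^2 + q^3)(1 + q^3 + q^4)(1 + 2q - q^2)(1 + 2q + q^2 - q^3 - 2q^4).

(1 + q + q^2 + q^3) has coefficients 1,1,1,1 for degrees 0…3.
(1 + q^3 + q^4) has coefficients 1,0,0,1,1,0,0 for degrees 0…6.
Multiplying by (1 + 2q - q^2) gives running coefficients 1,2,-1,1,3,1,-1 for degrees 0…6.
Finally multiplying by (1 + 2q + q^2 - q^3 - 2q^4), the product of all factors after the first has coefficients 1,4,4,0,0,5,5 for degrees 0…6.
[q^6] = 1·5 + 1·5 + 1·0 + 1·0 = 10.

10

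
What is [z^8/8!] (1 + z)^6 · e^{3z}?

5668137

The EGF product rule gives c_8 = Σ_{k_1+k_2=8} C(8; k_1,k_2) · ∏ g_i(k_i), where (1+z)^6 gives the falling factorial (6)_k; e^{3z} gives (3)^k.
g_1(k) for k = 0…8: 1, 6, 30, 120, 360, 720, 720, 0, 0.
g_2(k) for k = 0…8: 1, 3, 9, 27, 81, 243, 729, 2187, 6561.
c_8 = Σ_k C(8,k)·g_1(k)·g_2(8−k) = 1·1·6561 + 8·6·2187 + 28·30·729 + 56·120·243 + 70·360·81 + 56·720·27 + 28·720·9 = 6561 + 104976 + 612360 + 1632960 + 2041200 + 1088640 + 181440 = 5668137.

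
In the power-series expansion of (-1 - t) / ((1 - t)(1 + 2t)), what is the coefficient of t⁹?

170

The denominator gives the recurrence a_n = −a_(n−1) + 2a_(n−2) for n ≥ 3; the numerator fixes a_0 = -1, a_1 = 0, a_2 = -2.
Iterating: -1, 0, -2, 2, -6, 10, -22, 42, -86, 170, so a_9 = 170.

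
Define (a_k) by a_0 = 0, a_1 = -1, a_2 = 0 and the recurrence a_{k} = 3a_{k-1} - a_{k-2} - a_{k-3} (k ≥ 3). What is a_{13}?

The ordinary generating function has denominator 1 - 3q + q^2 + q^3.
Iterating the recurrence: a_0,…,a_{13} = 0, -1, 0, 1, 4, 11, 28, 69, 168, 407, 984, 2377, 5740, 13859.

13859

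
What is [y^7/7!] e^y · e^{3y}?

The EGF product rule gives c_7 = Σ_{k_1+k_2=7} C(7; k_1,k_2) · ∏ g_i(k_i), where e^y gives (1)^k; e^{3y} gives (3)^k.
g_1(k) for k = 0…7: 1, 1, 1, 1, 1, 1, 1, 1.
g_2(k) for k = 0…7: 1, 3, 9, 27, 81, 243, 729, 2187.
c_7 = Σ_k C(7,k)·g_1(k)·g_2(7−k) = 1·1·2187 + 7·1·729 + 21·1·243 + 35·1·81 + 35·1·27 + 21·1·9 + 7·1·3 + 1·1·1 = 2187 + 5103 + 5103 + 2835 + 945 + 189 + 21 + 1 = 16384.

16384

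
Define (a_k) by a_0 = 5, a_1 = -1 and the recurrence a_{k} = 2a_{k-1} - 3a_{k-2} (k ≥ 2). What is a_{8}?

The ordinary generating function has denominator 1 - 2q + 3q^2.
Iterating the recurrence: a_0,…,a_{8} = 5, -1, -17, -31, -11, 71, 175, 137, -251.

-251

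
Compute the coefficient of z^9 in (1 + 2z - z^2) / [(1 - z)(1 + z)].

2

The denominator gives the recurrence a_n = a_(n−2) for n ≥ 3; the numerator fixes a_0 = 1, a_1 = 2, a_2 = 0.
Iterating: 1, 2, 0, 2, 0, 2, 0, 2, 0, 2, so a_9 = 2.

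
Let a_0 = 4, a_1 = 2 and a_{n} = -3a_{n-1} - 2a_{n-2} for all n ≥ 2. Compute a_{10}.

-6134

The ordinary generating function has denominator 1 + 3x + 2x^2.
Iterating the recurrence: a_0,…,a_{10} = 4, 2, -14, 38, -86, 182, -374, 758, -1526, 3062, -6134.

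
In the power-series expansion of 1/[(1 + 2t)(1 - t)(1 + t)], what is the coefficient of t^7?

-170

Partial fractions give a closed form: a_n = (4/3)·(-2)^n + (1/6)·1^n + (-1/2)·(-1)^n.
At n = 7: a_7 = -170.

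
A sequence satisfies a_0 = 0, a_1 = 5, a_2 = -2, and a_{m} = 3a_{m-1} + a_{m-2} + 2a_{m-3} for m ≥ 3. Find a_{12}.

The ordinary generating function has denominator 1 - 3z - z^2 - 2z^3.
Iterating the recurrence: a_0,…,a_{12} = 0, 5, -2, -1, 5, 10, 33, 119, 410, 1415, 4893, 16914, 58465.

58465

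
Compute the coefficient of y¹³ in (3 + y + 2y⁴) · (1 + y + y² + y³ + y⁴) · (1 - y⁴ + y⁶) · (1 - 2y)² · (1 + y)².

(3 + y + 2y⁴) has coefficients 3,1,0,0,2 for degrees 0…4.
(1 + y + y² + y³ + y⁴) has coefficients 1,1,1,1,1,0,0,0,0,0,0,0,0,0 for degrees 0…13.
Multiplying by (1 - y⁴ + y⁶) gives running coefficients 1,1,1,1,0,-1,0,0,0,1,1,0,0,0 for degrees 0…13.
Multiplying by (1 - 2y)² gives running coefficients 1,-3,1,1,0,3,4,-4,0,1,-3,0,4,0 for degrees 0…13.
Finally multiplying by (1 + y)², the product of all factors after the first has coefficients 1,-1,-4,0,3,4,10,7,-4,-3,-1,-5,1,8 for degrees 0…13.
[y¹³] = 3·8 + 1·1 + 2·(-3) = 19.

19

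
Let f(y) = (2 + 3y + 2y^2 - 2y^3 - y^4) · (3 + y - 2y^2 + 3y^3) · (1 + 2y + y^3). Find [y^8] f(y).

(2 + 3y + 2y^2 - 2y^3 - y^4) has coefficients 2,3,2,-2,-1 for degrees 0…4.
(3 + y - 2y^2 + 3y^3) has coefficients 3,1,-2,3,0,0,0,0,0 for degrees 0…8.
Finally multiplying by (1 + 2y + y^3), the product of all factors after the first has coefficients 3,7,0,2,7,-2,3,0,0 for degrees 0…8.
[y^8] = 2·0 + 3·0 + 2·3 − 2·(-2) − 1·7 = 3.

3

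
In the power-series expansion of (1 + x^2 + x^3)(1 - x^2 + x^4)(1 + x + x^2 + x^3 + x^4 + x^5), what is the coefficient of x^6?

1

(1 + x^2 + x^3) has coefficients 1,0,1,1 for degrees 0…3.
(1 - x^2 + x^4) has coefficients 1,0,-1,0,1,0,0 for degrees 0…6.
Finally multiplying by (1 + x + x^2 + x^3 + x^4 + x^5), the product of all factors after the first has coefficients 1,1,0,0,1,1,0 for degrees 0…6.
[x^6] = 1·0 + 1·1 + 1·0 = 1.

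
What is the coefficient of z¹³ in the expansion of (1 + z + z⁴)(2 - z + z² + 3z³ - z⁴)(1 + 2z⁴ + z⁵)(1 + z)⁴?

45

(1 + z + z⁴) has coefficients 1,1,0,0,1 for degrees 0…4.
(2 - z + z² + 3z³ - z⁴) has coefficients 2,-1,1,3,-1,0,0,0,0,0,0,0,0,0 for degrees 0…13.
Multiplying by (1 + 2z⁴ + z⁵) gives running coefficients 2,-1,1,3,3,0,1,7,1,-1,0,0,0,0 for degrees 0…13.
Finally multiplying by (1 + z)⁴, the product of all factors after the first has coefficients 2,7,9,9,19,33,32,26,38,49,31,5,-3,-1 for degrees 0…13.
[z¹³] = 1·(-1) + 1·(-3) + 1·49 = 45.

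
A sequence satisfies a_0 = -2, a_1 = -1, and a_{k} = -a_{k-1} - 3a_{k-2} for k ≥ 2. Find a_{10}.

-413

The ordinary generating function has denominator 1 + q + 3q^2.
Iterating the recurrence: a_0,…,a_{10} = -2, -1, 7, -4, -17, 29, 22, -109, 43, 284, -413.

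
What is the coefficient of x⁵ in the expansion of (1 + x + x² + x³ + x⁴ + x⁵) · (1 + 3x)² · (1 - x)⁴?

-9

(1 + x + x² + x³ + x⁴ + x⁵) has coefficients 1,1,1,1,1,1 for degrees 0…5.
(1 + 3x)² has coefficients 1,6,9,0,0,0 for degrees 0…5.
Finally multiplying by (1 - x)⁴, the product of all factors after the first has coefficients 1,2,-9,-4,31,-30 for degrees 0…5.
[x⁵] = 1·(-30) + 1·31 + 1·(-4) + 1·(-9) + 1·2 + 1·1 = -9.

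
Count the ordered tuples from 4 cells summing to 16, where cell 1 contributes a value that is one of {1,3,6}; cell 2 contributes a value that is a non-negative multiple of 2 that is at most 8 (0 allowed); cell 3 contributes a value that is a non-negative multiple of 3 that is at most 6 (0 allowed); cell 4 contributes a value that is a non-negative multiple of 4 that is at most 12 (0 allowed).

9

The generating function for the choices is (y + y³ + y⁶)·(1 + y² + y⁴ + y⁶ + y⁸)·(1 + y³ + y⁶)·(1 + y⁴ + y⁸ + y¹²); the count is [y¹⁶].
(y + y³ + y⁶) has coefficients 0,1,0,1,0,0,1 for degrees 0…6.
(1 + y² + y⁴ + y⁶ + y⁸) has coefficients 1,0,1,0,1,0,1,0,1,0,0,0,0,0,0,0,0 for degrees 0…16.
Multiplying by (1 + y³ + y⁶) gives running coefficients 1,0,1,1,1,1,2,1,2,1,1,1,1,0,1,0,0 for degrees 0…16.
Finally multiplying by (1 + y⁴ + y⁸ + y¹²), the product of all factors after the first has coefficients 1,0,1,1,2,1,3,2,4,2,4,3,5,2,5,3,4 for degrees 0…16.
[y¹⁶] = 1·3 + 1·2 + 1·4 = 9.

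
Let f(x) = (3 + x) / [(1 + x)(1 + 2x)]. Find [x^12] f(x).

Partial fractions give a closed form: a_n = (-2)·(-1)^n + (5)·(-2)^n.
At n = 12: a_12 = 20478.

20478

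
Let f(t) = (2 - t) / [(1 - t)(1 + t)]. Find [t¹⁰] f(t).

2

Partial fractions give a closed form: a_n = (1/2)·1^n + (3/2)·(-1)^n.
At n = 10: a_10 = 2.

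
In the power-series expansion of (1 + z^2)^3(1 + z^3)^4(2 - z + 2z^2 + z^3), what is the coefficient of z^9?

29

(1 + z^2)^3 has coefficients 1,0,3,0,3,0,1 for degrees 0…6.
(1 + z^3)^4 has coefficients 1,0,0,4,0,0,6,0,0,4 for degrees 0…9.
Finally multiplying by (2 - z + 2z^2 + z^3), the product of all factors after the first has coefficients 2,-1,2,9,-4,8,16,-6,12,14 for degrees 0…9.
[z^9] = 1·14 + 3·(-6) + 3·8 + 1·9 = 29.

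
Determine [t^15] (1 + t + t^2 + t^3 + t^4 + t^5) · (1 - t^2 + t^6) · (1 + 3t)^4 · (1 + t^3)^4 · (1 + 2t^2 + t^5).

(1 + t + t^2 + t^3 + t^4 + t^5) has coefficients 1,1,1,1,1,1 for degrees 0…5.
(1 - t^2 + t^6) has coefficients 1,0,-1,0,0,0,1,0,0,0,0,0,0,0,0,0 for degrees 0…15.
Multiplying by (1 + 3t)^4 gives running coefficients 1,12,53,96,27,-108,-80,12,54,108,81,0,0,0,0,0 for degrees 0…15.
Multiplying by (1 + t^3)^4 gives running coefficients 1,12,53,100,75,104,310,192,-60,368,339,-220,337,516,-55,424 for degrees 0…15.
Finally multiplying by (1 + 2t^2 + t^5), the product of all factors after the first has coefficients 1,12,55,124,181,305,472,453,660,827,323,826,1207,16,987,1795 for degrees 0…15.
[t^15] = 1·1795 + 1·987 + 1·16 + 1·1207 + 1·826 + 1·323 = 5154.

5154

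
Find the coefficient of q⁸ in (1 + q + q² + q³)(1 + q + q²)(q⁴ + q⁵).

(1 + q + q² + q³) has coefficients 1,1,1,1 for degrees 0…3.
(1 + q + q²) has coefficients 1,1,1,0,0,0,0,0,0 for degrees 0…8.
Finally multiplying by (q⁴ + q⁵), the product of all factors after the first has coefficients 0,0,0,0,1,2,2,1,0 for degrees 0…8.
[q⁸] = 1·0 + 1·1 + 1·2 + 1·2 = 5.

5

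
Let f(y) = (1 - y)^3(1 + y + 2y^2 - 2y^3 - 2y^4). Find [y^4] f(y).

(1 - y)^3 has coefficients 1,-3,3,-1 for degrees 0…3.
(1 + y + 2y^2 - 2y^3 - 2y^4) has coefficients 1,1,2,-2,-2 for degrees 0…4.
[y^4] = 1·(-2) − 3·(-2) + 3·2 − 1·1 = 9.

9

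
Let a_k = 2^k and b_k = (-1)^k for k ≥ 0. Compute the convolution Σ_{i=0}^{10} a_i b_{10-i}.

The convolution is the t^10 coefficient of A(t)B(t).
Σ = 1·1 + 2·(-1) + 4·1 + 8·(-1) + 16·1 + 32·(-1) + 64·1 + 128·(-1) + 256·1 + 512·(-1) + 1024·1 = 683.

683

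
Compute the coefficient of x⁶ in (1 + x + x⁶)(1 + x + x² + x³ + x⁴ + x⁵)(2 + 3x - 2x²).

6

(1 + x + x⁶) has coefficients 1,1,0,0,0,0,1 for degrees 0…6.
(1 + x + x² + x³ + x⁴ + x⁵) has coefficients 1,1,1,1,1,1,0 for degrees 0…6.
Finally multiplying by (2 + 3x - 2x²), the product of all factors after the first has coefficients 2,5,3,3,3,3,1 for degrees 0…6.
[x⁶] = 1·1 + 1·3 + 1·2 = 6.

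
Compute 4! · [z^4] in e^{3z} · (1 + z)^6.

The EGF product rule gives c_4 = Σ_{k_1+k_2=4} C(4; k_1,k_2) · ∏ g_i(k_i), where e^{3z} gives (3)^k; (1+z)^6 gives the falling factorial (6)_k.
g_1(k) for k = 0…4: 1, 3, 9, 27, 81.
g_2(k) for k = 0…4: 1, 6, 30, 120, 360.
c_4 = Σ_k C(4,k)·g_1(k)·g_2(4−k) = 1·1·360 + 4·3·120 + 6·9·30 + 4·27·6 + 1·81·1 = 360 + 1440 + 1620 + 648 + 81 = 4149.

4149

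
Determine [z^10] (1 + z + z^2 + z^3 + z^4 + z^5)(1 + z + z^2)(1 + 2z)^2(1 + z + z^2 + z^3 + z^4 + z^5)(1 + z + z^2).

343

(1 + z + z^2 + z^3 + z^4 + z^5) has coefficients 1,1,1,1,1,1 for degrees 0…5.
(1 + z + z^2) has coefficients 1,1,1,0,0,0,0,0,0,0,0 for degrees 0…10.
Multiplying by (1 + 2z)^2 gives running coefficients 1,5,9,8,4,0,0,0,0,0,0 for degrees 0…10.
Multiplying by (1 + z + z^2 + z^3 + z^4 + z^5) gives running coefficients 1,6,15,23,27,27,26,21,12,4,0 for degrees 0…10.
Finally multiplying by (1 + z + z^2), the product of all factors after the first has coefficients 1,7,22,44,65,77,80,74,59,37,16 for degrees 0…10.
[z^10] = 1·16 + 1·37 + 1·59 + 1·74 + 1·80 + 1·77 = 343.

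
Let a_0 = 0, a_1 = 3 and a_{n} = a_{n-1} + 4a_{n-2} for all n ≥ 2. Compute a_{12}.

The ordinary generating function has denominator 1 - q - 4q^2.
Iterating the recurrence: a_0,…,a_{12} = 0, 3, 3, 15, 27, 87, 195, 543, 1323, 3495, 8787, 22767, 57915.

57915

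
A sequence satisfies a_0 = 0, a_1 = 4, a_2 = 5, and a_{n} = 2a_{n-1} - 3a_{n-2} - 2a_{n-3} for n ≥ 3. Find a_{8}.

541

The ordinary generating function has denominator 1 - 2q + 3q^2 + 2q^3.
Iterating the recurrence: a_0,…,a_{8} = 0, 4, 5, -2, -27, -58, -31, 166, 541.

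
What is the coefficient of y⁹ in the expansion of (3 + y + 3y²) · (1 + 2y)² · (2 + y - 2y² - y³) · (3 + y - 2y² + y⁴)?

(3 + y + 3y²) has coefficients 3,1,3 for degrees 0…2.
(1 + 2y)² has coefficients 1,4,4,0,0,0,0,0,0,0 for degrees 0…9.
Multiplying by (2 + y - 2y² - y³) gives running coefficients 2,9,10,-5,-12,-4,0,0,0,0 for degrees 0…9.
Finally multiplying by (3 + y - 2y² + y⁴), the product of all factors after the first has coefficients 6,29,35,-23,-59,-5,30,3,-12,-4 for degrees 0…9.
[y⁹] = 3·(-4) + 1·(-12) + 3·3 = -15.

-15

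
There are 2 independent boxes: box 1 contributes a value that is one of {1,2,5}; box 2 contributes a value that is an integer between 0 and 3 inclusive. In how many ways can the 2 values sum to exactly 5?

2

The generating function for the choices is (z + z² + z⁵)·(1 + z + z² + z³); the count is [z⁵].
(z + z² + z⁵) has coefficients 0,1,1,0,0,1 for degrees 0…5.
(1 + z + z² + z³) has coefficients 1,1,1,1,0,0 for degrees 0…5.
[z⁵] = 1·0 + 1·1 + 1·1 = 2.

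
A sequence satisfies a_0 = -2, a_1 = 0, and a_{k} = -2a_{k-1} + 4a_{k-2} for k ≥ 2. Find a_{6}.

-640

The ordinary generating function has denominator 1 + 2x - 4x^2.
Iterating the recurrence: a_0,…,a_{6} = -2, 0, -8, 16, -64, 192, -640.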